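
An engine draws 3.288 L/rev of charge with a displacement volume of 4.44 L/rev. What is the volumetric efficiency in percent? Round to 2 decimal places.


eta_v = (V_actual / V_disp) * 100
Ratio = 3.288 / 4.44 = 0.7405
eta_v = 0.7405 * 100 = 74.05%


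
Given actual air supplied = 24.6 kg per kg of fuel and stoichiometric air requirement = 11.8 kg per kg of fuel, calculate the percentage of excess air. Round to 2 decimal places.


Excess air = actual - stoichiometric = 24.6 - 11.8 = 12.80 kg/kg fuel
Excess air % = (excess / stoich) * 100 = (12.80 / 11.8) * 100 = 108.47%


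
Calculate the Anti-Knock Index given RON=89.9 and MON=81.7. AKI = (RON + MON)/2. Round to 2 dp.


AKI = (RON + MON) / 2
AKI = (89.9 + 81.7) / 2
AKI = 171.6 / 2 = 85.80


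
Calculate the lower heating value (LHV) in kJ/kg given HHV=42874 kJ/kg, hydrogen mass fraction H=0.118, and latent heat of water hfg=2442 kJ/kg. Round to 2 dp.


LHV = HHV - hfg * 9 * H
Water correction = 2442 * 9 * 0.118 = 2593.404 kJ/kg
LHV = 42874 - 2593.404 = 40280.60 kJ/kg


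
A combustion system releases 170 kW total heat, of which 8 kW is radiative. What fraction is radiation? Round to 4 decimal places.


f_rad = Q_rad / Q_total
f_rad = 8 / 170 = 0.0471


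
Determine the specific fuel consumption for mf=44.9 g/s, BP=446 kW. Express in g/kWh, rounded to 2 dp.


SFC = (mf / BP) * 3600
Rate = 44.9 / 446 = 0.100673 g/(s*kW)
SFC = 0.100673 * 3600 = 362.42 g/kWh


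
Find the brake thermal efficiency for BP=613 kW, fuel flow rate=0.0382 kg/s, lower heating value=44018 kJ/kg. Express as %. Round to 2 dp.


eta_BTE = (BP / (mf * LHV)) * 100
Denominator = 0.0382 * 44018 = 1681.4876 kW
eta_BTE = (613 / 1681.4876) * 100 = 36.46%


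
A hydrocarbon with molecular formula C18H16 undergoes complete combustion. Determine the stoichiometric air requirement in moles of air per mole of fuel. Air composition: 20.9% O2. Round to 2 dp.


Balanced combustion: C18H16 + 22 O2 -> 18 CO2 + 8 H2O
O2 needed = C + H/4 = 18 + 16/4 = 22.00 moles
Air moles = O2 / 0.209 = 22.00 / 0.209 = 105.26 moles air


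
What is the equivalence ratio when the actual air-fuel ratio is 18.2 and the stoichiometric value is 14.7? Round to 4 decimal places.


phi = AFR_stoich / AFR_actual
phi = 14.7 / 18.2 = 0.8077


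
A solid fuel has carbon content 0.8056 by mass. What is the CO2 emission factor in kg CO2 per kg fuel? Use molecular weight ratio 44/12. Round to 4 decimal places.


EF = C_frac * (M_CO2 / M_C)
EF = 0.8056 * (44/12)
EF = 0.8056 * 3.666667 = 2.9539 kg_CO2/kg_fuel


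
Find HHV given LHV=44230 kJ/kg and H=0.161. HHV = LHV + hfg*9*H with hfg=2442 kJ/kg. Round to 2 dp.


HHV = LHV + hfg * 9 * H
Water addition = 2442 * 9 * 0.161 = 3538.458 kJ/kg
HHV = 44230 + 3538.458 = 47768.46 kJ/kg


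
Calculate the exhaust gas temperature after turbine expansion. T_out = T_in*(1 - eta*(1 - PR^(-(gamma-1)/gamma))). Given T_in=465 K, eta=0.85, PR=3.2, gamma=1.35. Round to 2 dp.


T_out = T_in * (1 - eta * (1 - PR^(-(gamma-1)/gamma)))
Exponent = -(1.35-1)/1.35 = -0.25925926
PR^exp = 3.2^(-0.25925926) = 0.73966521
Factor = 1 - 0.85*(1 - 0.73966521) = 0.77871543
T_out = 465 * 0.77871543 = 362.10 K


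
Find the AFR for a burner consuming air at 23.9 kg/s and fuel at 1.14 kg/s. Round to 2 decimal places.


AFR = m_air / m_fuel
AFR = 23.9 / 1.14 = 20.96


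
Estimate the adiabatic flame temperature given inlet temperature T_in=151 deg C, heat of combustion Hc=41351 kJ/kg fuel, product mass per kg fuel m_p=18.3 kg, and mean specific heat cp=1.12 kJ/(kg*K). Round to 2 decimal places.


T_ad = T_in + Hc / (m_p * cp)
Denominator = 18.3 * 1.12 = 20.4960
Temperature rise = 41351 / 20.4960 = 2017.52 K
T_ad = 151 + 2017.52 = 2168.52 deg C


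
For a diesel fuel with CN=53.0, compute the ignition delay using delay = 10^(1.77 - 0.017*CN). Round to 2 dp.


delay = 10^(1.77 - 0.017*CN)
Exponent = 1.77 - 0.017*53.0 = 0.8690
delay = 10^0.8690 = 7.40 ms


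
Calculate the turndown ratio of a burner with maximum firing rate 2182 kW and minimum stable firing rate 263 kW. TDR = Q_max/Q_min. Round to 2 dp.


TDR = Q_max / Q_min
TDR = 2182 / 263 = 8.30


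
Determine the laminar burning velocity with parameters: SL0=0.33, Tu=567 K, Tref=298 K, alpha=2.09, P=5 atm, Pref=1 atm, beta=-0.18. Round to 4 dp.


SL = SL0 * (Tu/Tref)^alpha * (P/Pref)^beta
T ratio = 567/298 = 1.90268456
(T ratio)^alpha = 1.90268456^2.09 = 3.835982
(P/Pref)^beta = 5^(-0.18) = 0.748489
SL = 0.33 * 3.835982 * 0.748489 = 0.9475 m/s


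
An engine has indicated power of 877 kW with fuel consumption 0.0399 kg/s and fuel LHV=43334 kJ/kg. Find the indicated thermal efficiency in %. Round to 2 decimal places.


eta_ith = (IP / (mf * LHV)) * 100
Denominator = 0.0399 * 43334 = 1729.0266 kW
eta_ith = (877 / 1729.0266) * 100 = 50.72%


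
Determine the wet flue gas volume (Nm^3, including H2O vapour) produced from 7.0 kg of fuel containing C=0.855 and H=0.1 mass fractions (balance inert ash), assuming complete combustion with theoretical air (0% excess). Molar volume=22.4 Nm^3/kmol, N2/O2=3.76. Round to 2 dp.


Per kg fuel: CO2 = (C/12 kmol)*22.4 = (0.855/12)*22.4 = 1.59600 Nm^3
Per kg fuel: H2O = (H/2 kmol)*22.4 = (0.1/2)*22.4 = 1.12000 Nm^3
O2 needed per kg fuel = C/12 + H/4 = 0.855/12 + 0.1/4 = 0.09625000 kmol
Per kg fuel: N2 = O2*3.76*22.4 = 0.09625000*3.76*22.4 = 8.10656 Nm^3
Total per kg = 1.59600 + 1.12000 + 8.10656 = 10.82256 Nm^3
Total = 10.82256 * 7.0 = 75.76 Nm^3


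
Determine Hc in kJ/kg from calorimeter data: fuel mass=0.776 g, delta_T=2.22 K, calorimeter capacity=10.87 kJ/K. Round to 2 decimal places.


Hc = C_cal * delta_T / m_fuel
Q_released = 10.87 * 2.22 = 24.1314 kJ
m_fuel = 0.776 g = 0.776/1000 kg = 0.000776 kg
Hc = 24.1314 / 0.000776 = 31097.16 kJ/kg


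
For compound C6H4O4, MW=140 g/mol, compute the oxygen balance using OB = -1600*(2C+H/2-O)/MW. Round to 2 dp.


OB = -1600 * (2C + H/2 - O) / MW
Inner = 2*6 + 4/2 - 4 = 10.00
OB = -1600 * 10.00 / 140 = -114.29%


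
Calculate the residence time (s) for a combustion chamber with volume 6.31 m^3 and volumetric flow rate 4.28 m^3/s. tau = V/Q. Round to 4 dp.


tau = V / Q_flow
tau = 6.31 / 4.28 = 1.4743 s


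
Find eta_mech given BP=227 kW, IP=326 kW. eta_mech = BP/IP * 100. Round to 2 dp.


eta_mech = (BP / IP) * 100
Ratio = 227 / 326 = 0.6963
eta_mech = 0.6963 * 100 = 69.63%


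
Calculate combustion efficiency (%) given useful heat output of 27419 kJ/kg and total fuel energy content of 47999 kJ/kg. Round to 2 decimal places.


Efficiency = (Q_useful / Q_fuel) * 100
Efficiency = (27419 / 47999) * 100
Efficiency = 0.5712 * 100 = 57.12%


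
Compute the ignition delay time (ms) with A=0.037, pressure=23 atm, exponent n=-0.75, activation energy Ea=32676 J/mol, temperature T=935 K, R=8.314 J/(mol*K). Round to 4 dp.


tau = A * P^n * exp(Ea/(R*T))
P^n = 23^(-0.75) = 0.09521473
Ea/(R*T) = 32676/(8.314*935) = 4.203463
exp(Ea/(R*T)) = 66.917684
tau = 0.037 * 0.09521473 * 66.917684 = 0.2357 ms


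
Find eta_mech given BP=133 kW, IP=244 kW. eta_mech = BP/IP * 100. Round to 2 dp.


eta_mech = (BP / IP) * 100
Ratio = 133 / 244 = 0.5451
eta_mech = 0.5451 * 100 = 54.51%


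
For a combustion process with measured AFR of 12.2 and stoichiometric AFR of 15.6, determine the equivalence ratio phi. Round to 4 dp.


phi = AFR_stoich / AFR_actual
phi = 15.6 / 12.2 = 1.2787


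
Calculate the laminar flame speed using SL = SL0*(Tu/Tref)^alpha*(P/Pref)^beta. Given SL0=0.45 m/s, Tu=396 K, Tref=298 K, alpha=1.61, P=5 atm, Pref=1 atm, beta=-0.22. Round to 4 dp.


SL = SL0 * (Tu/Tref)^alpha * (P/Pref)^beta
T ratio = 396/298 = 1.32885906
(T ratio)^alpha = 1.32885906^1.61 = 1.580524
(P/Pref)^beta = 5^(-0.22) = 0.701821
SL = 0.45 * 1.580524 * 0.701821 = 0.4992 m/s


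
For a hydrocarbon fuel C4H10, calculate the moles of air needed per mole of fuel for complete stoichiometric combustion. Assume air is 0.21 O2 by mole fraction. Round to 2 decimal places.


Balanced combustion: C4H10 + 6.5 O2 -> 4 CO2 + 5 H2O
O2 needed = C + H/4 = 4 + 10/4 = 6.50 moles
Air moles = O2 / 0.21 = 6.50 / 0.21 = 30.95 moles air


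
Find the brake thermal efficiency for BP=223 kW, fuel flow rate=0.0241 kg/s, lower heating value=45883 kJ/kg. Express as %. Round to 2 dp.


eta_BTE = (BP / (mf * LHV)) * 100
Denominator = 0.0241 * 45883 = 1105.7803 kW
eta_BTE = (223 / 1105.7803) * 100 = 20.17%


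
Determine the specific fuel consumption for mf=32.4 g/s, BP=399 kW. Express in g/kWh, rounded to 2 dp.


SFC = (mf / BP) * 3600
Rate = 32.4 / 399 = 0.081203 g/(s*kW)
SFC = 0.081203 * 3600 = 292.33 g/kWh


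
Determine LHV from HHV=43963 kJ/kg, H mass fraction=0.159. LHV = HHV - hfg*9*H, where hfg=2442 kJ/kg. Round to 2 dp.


LHV = HHV - hfg * 9 * H
Water correction = 2442 * 9 * 0.159 = 3494.502 kJ/kg
LHV = 43963 - 3494.502 = 40468.50 kJ/kg


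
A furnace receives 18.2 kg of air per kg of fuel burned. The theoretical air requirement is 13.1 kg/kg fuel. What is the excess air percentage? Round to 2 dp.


Excess air = actual - stoichiometric = 18.2 - 13.1 = 5.10 kg/kg fuel
Excess air % = (excess / stoich) * 100 = (5.10 / 13.1) * 100 = 38.93%


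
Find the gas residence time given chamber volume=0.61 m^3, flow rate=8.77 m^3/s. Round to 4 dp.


tau = V / Q_flow
tau = 0.61 / 8.77 = 0.0696 s


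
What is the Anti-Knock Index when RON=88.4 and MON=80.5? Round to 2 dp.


AKI = (RON + MON) / 2
AKI = (88.4 + 80.5) / 2
AKI = 168.9 / 2 = 84.45


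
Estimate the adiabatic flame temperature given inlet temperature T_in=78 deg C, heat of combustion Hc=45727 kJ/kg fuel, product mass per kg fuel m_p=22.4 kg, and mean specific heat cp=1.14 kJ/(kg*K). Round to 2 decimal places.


T_ad = T_in + Hc / (m_p * cp)
Denominator = 22.4 * 1.14 = 25.5360
Temperature rise = 45727 / 25.5360 = 1790.69 K
T_ad = 78 + 1790.69 = 1868.69 deg C


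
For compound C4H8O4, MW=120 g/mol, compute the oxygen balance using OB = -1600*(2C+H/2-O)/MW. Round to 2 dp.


OB = -1600 * (2C + H/2 - O) / MW
Inner = 2*4 + 8/2 - 4 = 8.00
OB = -1600 * 8.00 / 120 = -106.67%


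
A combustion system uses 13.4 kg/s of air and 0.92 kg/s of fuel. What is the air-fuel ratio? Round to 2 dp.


AFR = m_air / m_fuel
AFR = 13.4 / 0.92 = 14.57


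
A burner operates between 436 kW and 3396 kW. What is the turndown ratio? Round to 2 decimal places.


TDR = Q_max / Q_min
TDR = 3396 / 436 = 7.79


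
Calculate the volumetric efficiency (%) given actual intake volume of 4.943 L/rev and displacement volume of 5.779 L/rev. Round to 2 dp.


eta_v = (V_actual / V_disp) * 100
Ratio = 4.943 / 5.779 = 0.8553
eta_v = 0.8553 * 100 = 85.53%


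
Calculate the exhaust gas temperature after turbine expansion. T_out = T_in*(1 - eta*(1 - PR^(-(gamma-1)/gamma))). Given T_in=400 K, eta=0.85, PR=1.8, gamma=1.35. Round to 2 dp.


T_out = T_in * (1 - eta * (1 - PR^(-(gamma-1)/gamma)))
Exponent = -(1.35-1)/1.35 = -0.25925926
PR^exp = 1.8^(-0.25925926) = 0.85865408
Factor = 1 - 0.85*(1 - 0.85865408) = 0.87985597
T_out = 400 * 0.87985597 = 351.94 K


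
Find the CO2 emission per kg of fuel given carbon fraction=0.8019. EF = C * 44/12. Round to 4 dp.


EF = C_frac * (M_CO2 / M_C)
EF = 0.8019 * (44/12)
EF = 0.8019 * 3.666667 = 2.9403 kg_CO2/kg_fuel


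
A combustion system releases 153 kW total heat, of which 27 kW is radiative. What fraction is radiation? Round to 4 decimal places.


f_rad = Q_rad / Q_total
f_rad = 27 / 153 = 0.1765


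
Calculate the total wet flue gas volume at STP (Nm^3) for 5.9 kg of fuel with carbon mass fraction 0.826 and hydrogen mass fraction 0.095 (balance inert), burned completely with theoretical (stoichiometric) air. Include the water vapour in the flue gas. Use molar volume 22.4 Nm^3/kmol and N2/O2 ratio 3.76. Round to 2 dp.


Per kg fuel: CO2 = (C/12 kmol)*22.4 = (0.826/12)*22.4 = 1.54187 Nm^3
Per kg fuel: H2O = (H/2 kmol)*22.4 = (0.095/2)*22.4 = 1.06400 Nm^3
O2 needed per kg fuel = C/12 + H/4 = 0.826/12 + 0.095/4 = 0.09258333 kmol
Per kg fuel: N2 = O2*3.76*22.4 = 0.09258333*3.76*22.4 = 7.79774 Nm^3
Total per kg = 1.54187 + 1.06400 + 7.79774 = 10.40361 Nm^3
Total = 10.40361 * 5.9 = 61.38 Nm^3


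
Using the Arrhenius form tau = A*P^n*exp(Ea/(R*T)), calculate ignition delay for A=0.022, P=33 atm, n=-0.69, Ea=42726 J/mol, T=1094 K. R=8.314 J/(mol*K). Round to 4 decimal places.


tau = A * P^n * exp(Ea/(R*T))
P^n = 33^(-0.69) = 0.08958295
Ea/(R*T) = 42726/(8.314*1094) = 4.697480
exp(Ea/(R*T)) = 109.670400
tau = 0.022 * 0.08958295 * 109.670400 = 0.2161 ms


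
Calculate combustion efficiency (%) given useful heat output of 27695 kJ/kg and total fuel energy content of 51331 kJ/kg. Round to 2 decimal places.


Efficiency = (Q_useful / Q_fuel) * 100
Efficiency = (27695 / 51331) * 100
Efficiency = 0.5395 * 100 = 53.95%


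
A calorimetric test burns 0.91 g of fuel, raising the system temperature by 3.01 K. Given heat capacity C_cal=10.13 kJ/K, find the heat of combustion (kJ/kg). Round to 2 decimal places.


Hc = C_cal * delta_T / m_fuel
Q_released = 10.13 * 3.01 = 30.4913 kJ
m_fuel = 0.91 g = 0.91/1000 kg = 0.000910 kg
Hc = 30.4913 / 0.000910 = 33506.92 kJ/kg


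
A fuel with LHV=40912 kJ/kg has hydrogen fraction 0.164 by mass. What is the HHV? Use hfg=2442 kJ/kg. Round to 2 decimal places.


HHV = LHV + hfg * 9 * H
Water addition = 2442 * 9 * 0.164 = 3604.392 kJ/kg
HHV = 40912 + 3604.392 = 44516.39 kJ/kg


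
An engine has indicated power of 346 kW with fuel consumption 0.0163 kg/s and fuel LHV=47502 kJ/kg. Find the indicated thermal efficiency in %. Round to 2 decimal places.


eta_ith = (IP / (mf * LHV)) * 100
Denominator = 0.0163 * 47502 = 774.2826 kW
eta_ith = (346 / 774.2826) * 100 = 44.69%


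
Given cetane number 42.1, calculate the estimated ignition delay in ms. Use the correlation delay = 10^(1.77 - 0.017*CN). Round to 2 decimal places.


delay = 10^(1.77 - 0.017*CN)
Exponent = 1.77 - 0.017*42.1 = 1.0543
delay = 10^1.0543 = 11.33 ms


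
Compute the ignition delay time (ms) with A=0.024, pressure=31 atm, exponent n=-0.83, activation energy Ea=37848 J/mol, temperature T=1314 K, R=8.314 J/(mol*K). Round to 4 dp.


tau = A * P^n * exp(Ea/(R*T))
P^n = 31^(-0.83) = 0.05783221
Ea/(R*T) = 37848/(8.314*1314) = 3.464476
exp(Ea/(R*T)) = 31.959707
tau = 0.024 * 0.05783221 * 31.959707 = 0.0444 ms


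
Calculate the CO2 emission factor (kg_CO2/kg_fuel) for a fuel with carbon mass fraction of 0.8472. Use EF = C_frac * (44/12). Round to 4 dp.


EF = C_frac * (M_CO2 / M_C)
EF = 0.8472 * (44/12)
EF = 0.8472 * 3.666667 = 3.1064 kg_CO2/kg_fuel


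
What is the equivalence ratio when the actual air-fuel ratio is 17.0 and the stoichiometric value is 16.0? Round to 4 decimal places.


phi = AFR_stoich / AFR_actual
phi = 16.0 / 17.0 = 0.9412


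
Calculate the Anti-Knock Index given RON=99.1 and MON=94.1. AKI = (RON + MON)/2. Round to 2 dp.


AKI = (RON + MON) / 2
AKI = (99.1 + 94.1) / 2
AKI = 193.2 / 2 = 96.60


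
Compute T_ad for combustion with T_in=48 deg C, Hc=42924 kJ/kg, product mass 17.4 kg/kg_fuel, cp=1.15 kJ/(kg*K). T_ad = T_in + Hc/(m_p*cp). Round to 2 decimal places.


T_ad = T_in + Hc / (m_p * cp)
Denominator = 17.4 * 1.15 = 20.0100
Temperature rise = 42924 / 20.0100 = 2145.13 K
T_ad = 48 + 2145.13 = 2193.13 deg C


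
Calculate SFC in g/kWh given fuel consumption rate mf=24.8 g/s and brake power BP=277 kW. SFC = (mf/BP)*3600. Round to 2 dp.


SFC = (mf / BP) * 3600
Rate = 24.8 / 277 = 0.089531 g/(s*kW)
SFC = 0.089531 * 3600 = 322.31 g/kWh


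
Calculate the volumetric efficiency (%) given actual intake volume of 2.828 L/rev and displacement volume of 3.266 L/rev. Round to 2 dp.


eta_v = (V_actual / V_disp) * 100
Ratio = 2.828 / 3.266 = 0.8659
eta_v = 0.8659 * 100 = 86.59%


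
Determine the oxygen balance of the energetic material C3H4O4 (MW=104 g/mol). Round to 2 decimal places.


OB = -1600 * (2C + H/2 - O) / MW
Inner = 2*3 + 4/2 - 4 = 4.00
OB = -1600 * 4.00 / 104 = -61.54%


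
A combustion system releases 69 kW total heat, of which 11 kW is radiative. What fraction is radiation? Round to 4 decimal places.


f_rad = Q_rad / Q_total
f_rad = 11 / 69 = 0.1594


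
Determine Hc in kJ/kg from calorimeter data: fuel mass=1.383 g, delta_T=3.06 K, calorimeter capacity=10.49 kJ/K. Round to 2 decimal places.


Hc = C_cal * delta_T / m_fuel
Q_released = 10.49 * 3.06 = 32.0994 kJ
m_fuel = 1.383 g = 1.383/1000 kg = 0.001383 kg
Hc = 32.0994 / 0.001383 = 23209.98 kJ/kg


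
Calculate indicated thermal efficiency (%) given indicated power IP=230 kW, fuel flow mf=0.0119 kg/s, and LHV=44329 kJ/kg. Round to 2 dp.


eta_ith = (IP / (mf * LHV)) * 100
Denominator = 0.0119 * 44329 = 527.5151 kW
eta_ith = (230 / 527.5151) * 100 = 43.60%


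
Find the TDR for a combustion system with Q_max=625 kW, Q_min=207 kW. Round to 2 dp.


TDR = Q_max / Q_min
TDR = 625 / 207 = 3.02


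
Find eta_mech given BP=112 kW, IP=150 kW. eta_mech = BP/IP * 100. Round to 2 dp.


eta_mech = (BP / IP) * 100
Ratio = 112 / 150 = 0.7467
eta_mech = 0.7467 * 100 = 74.67%


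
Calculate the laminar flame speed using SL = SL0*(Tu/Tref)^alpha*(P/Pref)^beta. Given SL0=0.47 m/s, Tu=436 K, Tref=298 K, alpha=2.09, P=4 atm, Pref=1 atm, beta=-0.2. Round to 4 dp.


SL = SL0 * (Tu/Tref)^alpha * (P/Pref)^beta
T ratio = 436/298 = 1.46308725
(T ratio)^alpha = 1.46308725^2.09 = 2.215209
(P/Pref)^beta = 4^(-0.2) = 0.757858
SL = 0.47 * 2.215209 * 0.757858 = 0.7890 m/s


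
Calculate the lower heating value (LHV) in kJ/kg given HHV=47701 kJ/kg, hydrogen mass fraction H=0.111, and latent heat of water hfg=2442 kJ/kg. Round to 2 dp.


LHV = HHV - hfg * 9 * H
Water correction = 2442 * 9 * 0.111 = 2439.558 kJ/kg
LHV = 47701 - 2439.558 = 45261.44 kJ/kg


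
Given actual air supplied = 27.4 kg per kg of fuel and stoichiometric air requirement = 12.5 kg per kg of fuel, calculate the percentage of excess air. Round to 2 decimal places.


Excess air = actual - stoichiometric = 27.4 - 12.5 = 14.90 kg/kg fuel
Excess air % = (excess / stoich) * 100 = (14.90 / 12.5) * 100 = 119.20%


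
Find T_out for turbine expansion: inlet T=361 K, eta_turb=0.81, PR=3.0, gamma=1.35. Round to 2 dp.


T_out = T_in * (1 - eta * (1 - PR^(-(gamma-1)/gamma)))
Exponent = -(1.35-1)/1.35 = -0.25925926
PR^exp = 3.0^(-0.25925926) = 0.75214556
Factor = 1 - 0.81*(1 - 0.75214556) = 0.79923790
T_out = 361 * 0.79923790 = 288.52 K


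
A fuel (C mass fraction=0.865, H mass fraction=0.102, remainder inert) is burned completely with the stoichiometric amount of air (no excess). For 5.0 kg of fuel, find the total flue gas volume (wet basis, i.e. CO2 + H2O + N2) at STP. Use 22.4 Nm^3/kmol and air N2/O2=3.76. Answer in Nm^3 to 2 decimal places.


Per kg fuel: CO2 = (C/12 kmol)*22.4 = (0.865/12)*22.4 = 1.61467 Nm^3
Per kg fuel: H2O = (H/2 kmol)*22.4 = (0.102/2)*22.4 = 1.14240 Nm^3
O2 needed per kg fuel = C/12 + H/4 = 0.865/12 + 0.102/4 = 0.09758333 kmol
Per kg fuel: N2 = O2*3.76*22.4 = 0.09758333*3.76*22.4 = 8.21886 Nm^3
Total per kg = 1.61467 + 1.14240 + 8.21886 = 10.97593 Nm^3
Total = 10.97593 * 5.0 = 54.88 Nm^3


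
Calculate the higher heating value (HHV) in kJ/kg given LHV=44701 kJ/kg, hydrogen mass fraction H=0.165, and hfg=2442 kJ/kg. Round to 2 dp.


HHV = LHV + hfg * 9 * H
Water addition = 2442 * 9 * 0.165 = 3626.370 kJ/kg
HHV = 44701 + 3626.370 = 48327.37 kJ/kg


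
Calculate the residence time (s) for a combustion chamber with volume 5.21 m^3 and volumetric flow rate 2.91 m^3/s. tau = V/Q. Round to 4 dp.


tau = V / Q_flow
tau = 5.21 / 2.91 = 1.7904 s


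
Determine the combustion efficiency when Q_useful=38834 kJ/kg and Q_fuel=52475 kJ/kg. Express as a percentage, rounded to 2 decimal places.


Efficiency = (Q_useful / Q_fuel) * 100
Efficiency = (38834 / 52475) * 100
Efficiency = 0.7400 * 100 = 74.00%


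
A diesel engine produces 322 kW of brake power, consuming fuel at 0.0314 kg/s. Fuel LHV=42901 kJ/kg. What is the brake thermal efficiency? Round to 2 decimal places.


eta_BTE = (BP / (mf * LHV)) * 100
Denominator = 0.0314 * 42901 = 1347.0914 kW
eta_BTE = (322 / 1347.0914) * 100 = 23.90%


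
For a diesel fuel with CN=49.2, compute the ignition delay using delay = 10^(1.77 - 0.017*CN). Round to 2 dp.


delay = 10^(1.77 - 0.017*CN)
Exponent = 1.77 - 0.017*49.2 = 0.9336
delay = 10^0.9336 = 8.58 ms


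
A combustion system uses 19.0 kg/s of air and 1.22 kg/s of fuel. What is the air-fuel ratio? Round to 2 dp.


AFR = m_air / m_fuel
AFR = 19.0 / 1.22 = 15.57


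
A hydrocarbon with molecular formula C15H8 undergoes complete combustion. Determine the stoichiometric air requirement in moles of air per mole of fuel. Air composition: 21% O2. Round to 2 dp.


Balanced combustion: C15H8 + 17 O2 -> 15 CO2 + 4 H2O
O2 needed = C + H/4 = 15 + 8/4 = 17.00 moles
Air moles = O2 / 0.21 = 17.00 / 0.21 = 80.95 moles air


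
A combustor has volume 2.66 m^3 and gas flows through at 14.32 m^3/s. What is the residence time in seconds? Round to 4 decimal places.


tau = V / Q_flow
tau = 2.66 / 14.32 = 0.1858 s


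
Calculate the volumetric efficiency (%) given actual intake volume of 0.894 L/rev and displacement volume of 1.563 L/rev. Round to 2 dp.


eta_v = (V_actual / V_disp) * 100
Ratio = 0.894 / 1.563 = 0.5720
eta_v = 0.5720 * 100 = 57.20%


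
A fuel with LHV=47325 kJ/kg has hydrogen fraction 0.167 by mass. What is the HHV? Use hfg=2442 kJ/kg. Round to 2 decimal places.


HHV = LHV + hfg * 9 * H
Water addition = 2442 * 9 * 0.167 = 3670.326 kJ/kg
HHV = 47325 + 3670.326 = 50995.33 kJ/kg


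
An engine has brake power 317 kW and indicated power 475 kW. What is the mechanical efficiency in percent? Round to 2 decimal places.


eta_mech = (BP / IP) * 100
Ratio = 317 / 475 = 0.6674
eta_mech = 0.6674 * 100 = 66.74%


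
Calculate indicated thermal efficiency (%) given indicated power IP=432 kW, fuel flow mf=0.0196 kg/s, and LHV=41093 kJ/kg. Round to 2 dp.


eta_ith = (IP / (mf * LHV)) * 100
Denominator = 0.0196 * 41093 = 805.4228 kW
eta_ith = (432 / 805.4228) * 100 = 53.64%


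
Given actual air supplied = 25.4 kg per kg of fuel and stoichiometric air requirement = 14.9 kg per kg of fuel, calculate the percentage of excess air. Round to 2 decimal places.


Excess air = actual - stoichiometric = 25.4 - 14.9 = 10.50 kg/kg fuel
Excess air % = (excess / stoich) * 100 = (10.50 / 14.9) * 100 = 70.47%


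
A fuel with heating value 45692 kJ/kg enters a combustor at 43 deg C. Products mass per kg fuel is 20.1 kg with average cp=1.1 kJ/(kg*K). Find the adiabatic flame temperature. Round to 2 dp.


T_ad = T_in + Hc / (m_p * cp)
Denominator = 20.1 * 1.1 = 22.1100
Temperature rise = 45692 / 22.1100 = 2066.58 K
T_ad = 43 + 2066.58 = 2109.58 deg C


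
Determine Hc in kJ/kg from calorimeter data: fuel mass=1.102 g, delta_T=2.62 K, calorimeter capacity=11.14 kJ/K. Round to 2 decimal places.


Hc = C_cal * delta_T / m_fuel
Q_released = 11.14 * 2.62 = 29.1868 kJ
m_fuel = 1.102 g = 1.102/1000 kg = 0.001102 kg
Hc = 29.1868 / 0.001102 = 26485.30 kJ/kg


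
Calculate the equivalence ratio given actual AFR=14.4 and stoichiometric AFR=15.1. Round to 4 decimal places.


phi = AFR_stoich / AFR_actual
phi = 15.1 / 14.4 = 1.0486


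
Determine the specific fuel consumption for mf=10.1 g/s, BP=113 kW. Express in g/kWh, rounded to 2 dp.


SFC = (mf / BP) * 3600
Rate = 10.1 / 113 = 0.089381 g/(s*kW)
SFC = 0.089381 * 3600 = 321.77 g/kWh


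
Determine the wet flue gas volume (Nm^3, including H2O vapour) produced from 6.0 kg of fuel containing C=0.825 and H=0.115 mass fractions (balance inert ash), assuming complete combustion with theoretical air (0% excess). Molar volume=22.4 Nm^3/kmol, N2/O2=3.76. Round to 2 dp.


Per kg fuel: CO2 = (C/12 kmol)*22.4 = (0.825/12)*22.4 = 1.54000 Nm^3
Per kg fuel: H2O = (H/2 kmol)*22.4 = (0.115/2)*22.4 = 1.28800 Nm^3
O2 needed per kg fuel = C/12 + H/4 = 0.825/12 + 0.115/4 = 0.09750000 kmol
Per kg fuel: N2 = O2*3.76*22.4 = 0.09750000*3.76*22.4 = 8.21184 Nm^3
Total per kg = 1.54000 + 1.28800 + 8.21184 = 11.03984 Nm^3
Total = 11.03984 * 6.0 = 66.24 Nm^3


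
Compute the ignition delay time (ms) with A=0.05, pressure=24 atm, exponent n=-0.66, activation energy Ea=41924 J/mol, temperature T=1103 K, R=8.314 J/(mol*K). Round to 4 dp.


tau = A * P^n * exp(Ea/(R*T))
P^n = 24^(-0.66) = 0.12276105
Ea/(R*T) = 41924/(8.314*1103) = 4.571694
exp(Ea/(R*T)) = 96.707820
tau = 0.05 * 0.12276105 * 96.707820 = 0.5936 ms


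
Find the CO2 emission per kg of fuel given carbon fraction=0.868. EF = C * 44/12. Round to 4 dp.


EF = C_frac * (M_CO2 / M_C)
EF = 0.868 * (44/12)
EF = 0.868 * 3.666667 = 3.1827 kg_CO2/kg_fuel


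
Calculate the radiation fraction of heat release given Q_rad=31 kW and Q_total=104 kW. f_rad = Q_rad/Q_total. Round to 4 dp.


f_rad = Q_rad / Q_total
f_rad = 31 / 104 = 0.2981


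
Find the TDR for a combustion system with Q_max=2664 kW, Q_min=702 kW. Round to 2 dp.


TDR = Q_max / Q_min
TDR = 2664 / 702 = 3.79


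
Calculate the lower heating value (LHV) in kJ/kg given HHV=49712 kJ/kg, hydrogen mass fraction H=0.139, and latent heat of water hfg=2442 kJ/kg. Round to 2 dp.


LHV = HHV - hfg * 9 * H
Water correction = 2442 * 9 * 0.139 = 3054.942 kJ/kg
LHV = 49712 - 3054.942 = 46657.06 kJ/kg


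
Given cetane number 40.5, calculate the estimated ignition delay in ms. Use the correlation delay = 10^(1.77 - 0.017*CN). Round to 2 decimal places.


delay = 10^(1.77 - 0.017*CN)
Exponent = 1.77 - 0.017*40.5 = 1.0815
delay = 10^1.0815 = 12.06 ms


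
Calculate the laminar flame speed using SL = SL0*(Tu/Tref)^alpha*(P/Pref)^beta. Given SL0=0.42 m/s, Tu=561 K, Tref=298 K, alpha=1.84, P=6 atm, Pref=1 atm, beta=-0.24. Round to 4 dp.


SL = SL0 * (Tu/Tref)^alpha * (P/Pref)^beta
T ratio = 561/298 = 1.88255034
(T ratio)^alpha = 1.88255034^1.84 = 3.202829
(P/Pref)^beta = 6^(-0.24) = 0.650495
SL = 0.42 * 3.202829 * 0.650495 = 0.8750 m/s


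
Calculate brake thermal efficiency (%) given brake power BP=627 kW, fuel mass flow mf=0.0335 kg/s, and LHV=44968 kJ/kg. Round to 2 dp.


eta_BTE = (BP / (mf * LHV)) * 100
Denominator = 0.0335 * 44968 = 1506.4280 kW
eta_BTE = (627 / 1506.4280) * 100 = 41.62%


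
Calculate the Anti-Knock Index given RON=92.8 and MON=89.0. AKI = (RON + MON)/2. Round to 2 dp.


AKI = (RON + MON) / 2
AKI = (92.8 + 89.0) / 2
AKI = 181.8 / 2 = 90.90


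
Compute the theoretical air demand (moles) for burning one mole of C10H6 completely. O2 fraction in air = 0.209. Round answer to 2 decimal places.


Balanced combustion: C10H6 + 11.5 O2 -> 10 CO2 + 3 H2O
O2 needed = C + H/4 = 10 + 6/4 = 11.50 moles
Air moles = O2 / 0.209 = 11.50 / 0.209 = 55.02 moles air


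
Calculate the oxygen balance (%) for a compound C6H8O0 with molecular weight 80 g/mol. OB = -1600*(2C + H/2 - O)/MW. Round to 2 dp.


OB = -1600 * (2C + H/2 - O) / MW
Inner = 2*6 + 8/2 - 0 = 16.00
OB = -1600 * 16.00 / 80 = -320.00%


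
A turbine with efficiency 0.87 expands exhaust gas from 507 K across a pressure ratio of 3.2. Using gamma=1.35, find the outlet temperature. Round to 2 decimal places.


T_out = T_in * (1 - eta * (1 - PR^(-(gamma-1)/gamma)))
Exponent = -(1.35-1)/1.35 = -0.25925926
PR^exp = 3.2^(-0.25925926) = 0.73966521
Factor = 1 - 0.87*(1 - 0.73966521) = 0.77350873
T_out = 507 * 0.77350873 = 392.17 K


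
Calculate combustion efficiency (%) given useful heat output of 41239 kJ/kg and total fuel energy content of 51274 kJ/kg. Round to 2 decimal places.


Efficiency = (Q_useful / Q_fuel) * 100
Efficiency = (41239 / 51274) * 100
Efficiency = 0.8043 * 100 = 80.43%


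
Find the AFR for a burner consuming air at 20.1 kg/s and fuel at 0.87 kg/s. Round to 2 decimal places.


AFR = m_air / m_fuel
AFR = 20.1 / 0.87 = 23.10


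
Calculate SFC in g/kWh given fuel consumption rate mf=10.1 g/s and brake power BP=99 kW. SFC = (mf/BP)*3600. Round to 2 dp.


SFC = (mf / BP) * 3600
Rate = 10.1 / 99 = 0.102020 g/(s*kW)
SFC = 0.102020 * 3600 = 367.27 g/kWh


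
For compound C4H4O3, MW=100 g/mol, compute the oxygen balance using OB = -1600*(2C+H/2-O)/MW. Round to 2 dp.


OB = -1600 * (2C + H/2 - O) / MW
Inner = 2*4 + 4/2 - 3 = 7.00
OB = -1600 * 7.00 / 100 = -112.00%


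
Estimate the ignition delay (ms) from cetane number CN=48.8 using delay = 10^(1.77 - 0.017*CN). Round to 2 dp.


delay = 10^(1.77 - 0.017*CN)
Exponent = 1.77 - 0.017*48.8 = 0.9404
delay = 10^0.9404 = 8.72 ms


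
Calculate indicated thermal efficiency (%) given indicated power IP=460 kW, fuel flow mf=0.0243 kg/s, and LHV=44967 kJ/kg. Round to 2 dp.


eta_ith = (IP / (mf * LHV)) * 100
Denominator = 0.0243 * 44967 = 1092.6981 kW
eta_ith = (460 / 1092.6981) * 100 = 42.10%


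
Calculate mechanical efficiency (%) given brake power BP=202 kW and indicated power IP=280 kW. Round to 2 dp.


eta_mech = (BP / IP) * 100
Ratio = 202 / 280 = 0.7214
eta_mech = 0.7214 * 100 = 72.14%


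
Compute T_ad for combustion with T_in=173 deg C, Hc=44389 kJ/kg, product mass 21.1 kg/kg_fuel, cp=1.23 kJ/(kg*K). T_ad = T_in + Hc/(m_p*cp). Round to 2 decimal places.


T_ad = T_in + Hc / (m_p * cp)
Denominator = 21.1 * 1.23 = 25.9530
Temperature rise = 44389 / 25.9530 = 1710.36 K
T_ad = 173 + 1710.36 = 1883.36 deg C


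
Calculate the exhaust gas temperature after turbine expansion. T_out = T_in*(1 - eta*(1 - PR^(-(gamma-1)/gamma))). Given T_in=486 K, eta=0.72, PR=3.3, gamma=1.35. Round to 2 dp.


T_out = T_in * (1 - eta * (1 - PR^(-(gamma-1)/gamma)))
Exponent = -(1.35-1)/1.35 = -0.25925926
PR^exp = 3.3^(-0.25925926) = 0.73378775
Factor = 1 - 0.72*(1 - 0.73378775) = 0.80832718
T_out = 486 * 0.80832718 = 392.85 K


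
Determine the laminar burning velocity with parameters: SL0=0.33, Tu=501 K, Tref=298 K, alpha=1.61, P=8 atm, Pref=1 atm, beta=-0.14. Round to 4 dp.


SL = SL0 * (Tu/Tref)^alpha * (P/Pref)^beta
T ratio = 501/298 = 1.68120805
(T ratio)^alpha = 1.68120805^1.61 = 2.308078
(P/Pref)^beta = 8^(-0.14) = 0.747425
SL = 0.33 * 2.308078 * 0.747425 = 0.5693 m/s


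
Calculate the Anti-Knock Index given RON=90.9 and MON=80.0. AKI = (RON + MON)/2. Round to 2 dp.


AKI = (RON + MON) / 2
AKI = (90.9 + 80.0) / 2
AKI = 170.9 / 2 = 85.45


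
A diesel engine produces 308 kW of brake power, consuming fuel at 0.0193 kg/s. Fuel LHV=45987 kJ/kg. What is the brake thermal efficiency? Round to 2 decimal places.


eta_BTE = (BP / (mf * LHV)) * 100
Denominator = 0.0193 * 45987 = 887.5491 kW
eta_BTE = (308 / 887.5491) * 100 = 34.70%


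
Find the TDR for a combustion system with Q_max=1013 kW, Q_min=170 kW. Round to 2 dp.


TDR = Q_max / Q_min
TDR = 1013 / 170 = 5.96


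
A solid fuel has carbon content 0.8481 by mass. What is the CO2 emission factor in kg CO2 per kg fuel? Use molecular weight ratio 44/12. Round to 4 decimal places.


EF = C_frac * (M_CO2 / M_C)
EF = 0.8481 * (44/12)
EF = 0.8481 * 3.666667 = 3.1097 kg_CO2/kg_fuel


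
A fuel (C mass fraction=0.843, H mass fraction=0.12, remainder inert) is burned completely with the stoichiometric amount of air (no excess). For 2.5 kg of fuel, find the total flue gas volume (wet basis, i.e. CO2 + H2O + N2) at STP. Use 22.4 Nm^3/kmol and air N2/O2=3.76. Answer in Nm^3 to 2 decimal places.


Per kg fuel: CO2 = (C/12 kmol)*22.4 = (0.843/12)*22.4 = 1.57360 Nm^3
Per kg fuel: H2O = (H/2 kmol)*22.4 = (0.12/2)*22.4 = 1.34400 Nm^3
O2 needed per kg fuel = C/12 + H/4 = 0.843/12 + 0.12/4 = 0.10025000 kmol
Per kg fuel: N2 = O2*3.76*22.4 = 0.10025000*3.76*22.4 = 8.44346 Nm^3
Total per kg = 1.57360 + 1.34400 + 8.44346 = 11.36106 Nm^3
Total = 11.36106 * 2.5 = 28.40 Nm^3


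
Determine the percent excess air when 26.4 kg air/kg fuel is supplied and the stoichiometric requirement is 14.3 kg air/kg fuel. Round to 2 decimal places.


Excess air = actual - stoichiometric = 26.4 - 14.3 = 12.10 kg/kg fuel
Excess air % = (excess / stoich) * 100 = (12.10 / 14.3) * 100 = 84.62%


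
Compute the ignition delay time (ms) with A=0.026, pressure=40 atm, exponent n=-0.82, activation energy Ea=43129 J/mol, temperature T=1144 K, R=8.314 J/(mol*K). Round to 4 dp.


tau = A * P^n * exp(Ea/(R*T))
P^n = 40^(-0.82) = 0.04856359
Ea/(R*T) = 43129/(8.314*1144) = 4.534541
exp(Ea/(R*T)) = 93.180746
tau = 0.026 * 0.04856359 * 93.180746 = 0.1177 ms


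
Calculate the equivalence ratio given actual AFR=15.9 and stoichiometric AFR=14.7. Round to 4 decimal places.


phi = AFR_stoich / AFR_actual
phi = 14.7 / 15.9 = 0.9245


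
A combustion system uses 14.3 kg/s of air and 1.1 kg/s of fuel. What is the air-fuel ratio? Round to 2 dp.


AFR = m_air / m_fuel
AFR = 14.3 / 1.1 = 13.00


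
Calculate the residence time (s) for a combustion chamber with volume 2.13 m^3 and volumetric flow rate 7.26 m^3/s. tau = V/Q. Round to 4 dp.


tau = V / Q_flow
tau = 2.13 / 7.26 = 0.2934 s


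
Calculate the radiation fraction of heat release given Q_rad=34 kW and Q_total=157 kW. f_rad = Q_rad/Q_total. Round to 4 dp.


f_rad = Q_rad / Q_total
f_rad = 34 / 157 = 0.2166


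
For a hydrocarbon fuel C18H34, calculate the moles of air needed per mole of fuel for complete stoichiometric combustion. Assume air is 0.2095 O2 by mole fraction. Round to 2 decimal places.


Balanced combustion: C18H34 + 26.5 O2 -> 18 CO2 + 17 H2O
O2 needed = C + H/4 = 18 + 34/4 = 26.50 moles
Air moles = O2 / 0.2095 = 26.50 / 0.2095 = 126.49 moles air


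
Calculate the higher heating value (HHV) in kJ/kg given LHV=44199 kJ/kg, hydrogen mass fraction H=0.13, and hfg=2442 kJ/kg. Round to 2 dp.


HHV = LHV + hfg * 9 * H
Water addition = 2442 * 9 * 0.13 = 2857.140 kJ/kg
HHV = 44199 + 2857.140 = 47056.14 kJ/kg


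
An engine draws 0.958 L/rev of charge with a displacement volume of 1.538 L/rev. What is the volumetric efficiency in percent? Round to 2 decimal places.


eta_v = (V_actual / V_disp) * 100
Ratio = 0.958 / 1.538 = 0.6229
eta_v = 0.6229 * 100 = 62.29%


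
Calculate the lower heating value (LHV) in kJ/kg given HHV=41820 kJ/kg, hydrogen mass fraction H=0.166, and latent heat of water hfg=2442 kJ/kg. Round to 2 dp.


LHV = HHV - hfg * 9 * H
Water correction = 2442 * 9 * 0.166 = 3648.348 kJ/kg
LHV = 41820 - 3648.348 = 38171.65 kJ/kg


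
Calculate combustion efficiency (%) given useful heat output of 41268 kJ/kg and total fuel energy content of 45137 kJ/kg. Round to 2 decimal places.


Efficiency = (Q_useful / Q_fuel) * 100
Efficiency = (41268 / 45137) * 100
Efficiency = 0.9143 * 100 = 91.43%


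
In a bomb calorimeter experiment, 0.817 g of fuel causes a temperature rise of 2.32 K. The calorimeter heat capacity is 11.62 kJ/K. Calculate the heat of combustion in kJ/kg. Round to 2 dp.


Hc = C_cal * delta_T / m_fuel
Q_released = 11.62 * 2.32 = 26.9584 kJ
m_fuel = 0.817 g = 0.817/1000 kg = 0.000817 kg
Hc = 26.9584 / 0.000817 = 32996.82 kJ/kg


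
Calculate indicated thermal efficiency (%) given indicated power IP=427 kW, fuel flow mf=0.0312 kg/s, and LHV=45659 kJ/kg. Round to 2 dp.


eta_ith = (IP / (mf * LHV)) * 100
Denominator = 0.0312 * 45659 = 1424.5608 kW
eta_ith = (427 / 1424.5608) * 100 = 29.97%


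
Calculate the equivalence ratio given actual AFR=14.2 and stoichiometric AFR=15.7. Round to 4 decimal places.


phi = AFR_stoich / AFR_actual
phi = 15.7 / 14.2 = 1.1056


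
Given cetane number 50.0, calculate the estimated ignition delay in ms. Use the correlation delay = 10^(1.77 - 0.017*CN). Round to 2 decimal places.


delay = 10^(1.77 - 0.017*CN)
Exponent = 1.77 - 0.017*50.0 = 0.9200
delay = 10^0.9200 = 8.32 ms


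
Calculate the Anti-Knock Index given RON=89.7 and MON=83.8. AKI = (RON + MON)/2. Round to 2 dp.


AKI = (RON + MON) / 2
AKI = (89.7 + 83.8) / 2
AKI = 173.5 / 2 = 86.75


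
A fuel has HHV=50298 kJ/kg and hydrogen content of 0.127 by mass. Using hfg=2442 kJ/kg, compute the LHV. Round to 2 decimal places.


LHV = HHV - hfg * 9 * H
Water correction = 2442 * 9 * 0.127 = 2791.206 kJ/kg
LHV = 50298 - 2791.206 = 47506.79 kJ/kg


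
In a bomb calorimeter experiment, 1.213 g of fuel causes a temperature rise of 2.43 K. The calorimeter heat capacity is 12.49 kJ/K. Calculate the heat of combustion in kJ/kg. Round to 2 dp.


Hc = C_cal * delta_T / m_fuel
Q_released = 12.49 * 2.43 = 30.3507 kJ
m_fuel = 1.213 g = 1.213/1000 kg = 0.001213 kg
Hc = 30.3507 / 0.001213 = 25021.19 kJ/kg


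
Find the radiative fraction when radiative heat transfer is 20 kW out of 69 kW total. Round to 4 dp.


f_rad = Q_rad / Q_total
f_rad = 20 / 69 = 0.2899


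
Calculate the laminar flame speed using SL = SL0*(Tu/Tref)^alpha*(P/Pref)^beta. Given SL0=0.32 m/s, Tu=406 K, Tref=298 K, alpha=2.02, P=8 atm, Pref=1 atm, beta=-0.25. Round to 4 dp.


SL = SL0 * (Tu/Tref)^alpha * (P/Pref)^beta
T ratio = 406/298 = 1.36241611
(T ratio)^alpha = 1.36241611^2.02 = 1.867694
(P/Pref)^beta = 8^(-0.25) = 0.594604
SL = 0.32 * 1.867694 * 0.594604 = 0.3554 m/s


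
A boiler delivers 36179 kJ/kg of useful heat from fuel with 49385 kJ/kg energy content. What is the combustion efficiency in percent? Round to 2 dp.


Efficiency = (Q_useful / Q_fuel) * 100
Efficiency = (36179 / 49385) * 100
Efficiency = 0.7326 * 100 = 73.26%


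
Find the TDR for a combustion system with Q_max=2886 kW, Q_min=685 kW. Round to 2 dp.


TDR = Q_max / Q_min
TDR = 2886 / 685 = 4.21


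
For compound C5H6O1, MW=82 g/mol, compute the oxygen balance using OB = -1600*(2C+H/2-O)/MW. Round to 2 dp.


OB = -1600 * (2C + H/2 - O) / MW
Inner = 2*5 + 6/2 - 1 = 12.00
OB = -1600 * 12.00 / 82 = -234.15%


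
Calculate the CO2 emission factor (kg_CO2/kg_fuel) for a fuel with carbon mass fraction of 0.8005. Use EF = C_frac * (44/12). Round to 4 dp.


EF = C_frac * (M_CO2 / M_C)
EF = 0.8005 * (44/12)
EF = 0.8005 * 3.666667 = 2.9352 kg_CO2/kg_fuel


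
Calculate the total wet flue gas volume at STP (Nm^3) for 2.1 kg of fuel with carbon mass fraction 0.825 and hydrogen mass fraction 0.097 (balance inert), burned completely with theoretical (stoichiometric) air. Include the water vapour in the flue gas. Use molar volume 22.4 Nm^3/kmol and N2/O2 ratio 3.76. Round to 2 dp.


Per kg fuel: CO2 = (C/12 kmol)*22.4 = (0.825/12)*22.4 = 1.54000 Nm^3
Per kg fuel: H2O = (H/2 kmol)*22.4 = (0.097/2)*22.4 = 1.08640 Nm^3
O2 needed per kg fuel = C/12 + H/4 = 0.825/12 + 0.097/4 = 0.09300000 kmol
Per kg fuel: N2 = O2*3.76*22.4 = 0.09300000*3.76*22.4 = 7.83283 Nm^3
Total per kg = 1.54000 + 1.08640 + 7.83283 = 10.45923 Nm^3
Total = 10.45923 * 2.1 = 21.96 Nm^3


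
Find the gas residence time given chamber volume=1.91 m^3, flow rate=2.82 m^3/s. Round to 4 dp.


tau = V / Q_flow
tau = 1.91 / 2.82 = 0.6773 s


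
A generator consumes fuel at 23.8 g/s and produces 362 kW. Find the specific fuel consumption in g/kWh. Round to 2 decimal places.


SFC = (mf / BP) * 3600
Rate = 23.8 / 362 = 0.065746 g/(s*kW)
SFC = 0.065746 * 3600 = 236.69 g/kWh


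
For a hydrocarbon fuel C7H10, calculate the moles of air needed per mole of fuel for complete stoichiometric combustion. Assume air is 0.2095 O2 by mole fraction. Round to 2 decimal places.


Balanced combustion: C7H10 + 9.5 O2 -> 7 CO2 + 5 H2O
O2 needed = C + H/4 = 7 + 10/4 = 9.50 moles
Air moles = O2 / 0.2095 = 9.50 / 0.2095 = 45.35 moles air


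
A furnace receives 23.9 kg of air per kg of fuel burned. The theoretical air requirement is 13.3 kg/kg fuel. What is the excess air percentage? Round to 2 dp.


Excess air = actual - stoichiometric = 23.9 - 13.3 = 10.60 kg/kg fuel
Excess air % = (excess / stoich) * 100 = (10.60 / 13.3) * 100 = 79.70%


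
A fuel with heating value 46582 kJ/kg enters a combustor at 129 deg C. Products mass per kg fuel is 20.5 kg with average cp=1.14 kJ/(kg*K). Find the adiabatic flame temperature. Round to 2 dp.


T_ad = T_in + Hc / (m_p * cp)
Denominator = 20.5 * 1.14 = 23.3700
Temperature rise = 46582 / 23.3700 = 1993.24 K
T_ad = 129 + 1993.24 = 2122.24 deg C
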